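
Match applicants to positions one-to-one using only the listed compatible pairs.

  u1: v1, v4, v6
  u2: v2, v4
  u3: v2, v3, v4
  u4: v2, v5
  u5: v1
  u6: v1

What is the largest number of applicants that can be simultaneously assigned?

5

Unit-capacity flow: source→left, listed edges, right→sink; max matching = max flow.
Augmenting path u1→v1 (+1); matched 1.
Augmenting path u2→v2 (+1); matched 2.
Augmenting path u3→v3 (+1); matched 3.
Augmenting path u4→v5 (+1); matched 4.
Augmenting path u5→v1→u1→v4 (+1); matched 5.
No augmenting path remains; maximum matching = 5.
König certificate: {u1, u2, u3, u4, v1} is a vertex cover of size 5 (every listed pair touches it), so no matching can be larger.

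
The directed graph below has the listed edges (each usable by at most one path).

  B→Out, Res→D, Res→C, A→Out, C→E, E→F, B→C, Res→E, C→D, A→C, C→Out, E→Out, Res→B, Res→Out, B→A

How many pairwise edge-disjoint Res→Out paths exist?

Assign every edge capacity 1; by Menger, the answer equals the max flow.
Path Res→Out (+1); total 1.
Path Res→B→Out (+1); total 2.
Path Res→C→Out (+1); total 3.
Path Res→E→Out (+1); total 4.
No residual Res→Out path; max flow = 4.
Certifying cut of size 4: {Res→B, Res→C, Res→E, Res→Out}.

4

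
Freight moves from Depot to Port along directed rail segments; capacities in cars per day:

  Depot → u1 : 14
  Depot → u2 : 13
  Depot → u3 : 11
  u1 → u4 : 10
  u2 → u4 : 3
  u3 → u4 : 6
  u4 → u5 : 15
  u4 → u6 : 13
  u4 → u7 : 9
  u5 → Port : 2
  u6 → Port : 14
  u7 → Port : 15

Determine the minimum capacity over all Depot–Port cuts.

Augment Depot→u1→u4→u5→Port: bottleneck 2, flow now 2.
Augment Depot→u1→u4→u6→Port: bottleneck 8, flow now 10.
Augment Depot→u2→u4→u6→Port: bottleneck 3, flow now 13.
Augment Depot→u3→u4→u6→Port: bottleneck 2, flow now 15.
Augment Depot→u3→u4→u7→Port: bottleneck 4, flow now 19.
No augmenting path remains; maximum flow = 19.
By max-flow min-cut, the minimum cut capacity equals the max flow.
In the residual graph, reachable from Depot: {Depot, u1, u2, u3}.
Min-cut edges: u1→u4 (10), u2→u4 (3), u3→u4 (6); capacity 10 + 3 + 6 = 19.

19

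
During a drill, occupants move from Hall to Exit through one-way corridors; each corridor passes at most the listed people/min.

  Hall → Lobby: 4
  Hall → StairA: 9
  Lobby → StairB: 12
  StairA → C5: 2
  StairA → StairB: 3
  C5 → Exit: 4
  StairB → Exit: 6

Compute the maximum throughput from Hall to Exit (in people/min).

8

Augment Hall→Lobby→StairB→Exit: bottleneck 4, flow now 4.
Augment Hall→StairA→C5→Exit: bottleneck 2, flow now 6.
Augment Hall→StairA→StairB→Exit: bottleneck 2, flow now 8.
No augmenting path remains; maximum flow = 8.
In the residual graph, reachable from Hall: {Hall, Lobby, StairA, StairB}.
Min-cut edges: StairA→C5 (2), StairB→Exit (6); capacity 2 + 6 = 8.
This cut is saturated, so no flow can exceed 8.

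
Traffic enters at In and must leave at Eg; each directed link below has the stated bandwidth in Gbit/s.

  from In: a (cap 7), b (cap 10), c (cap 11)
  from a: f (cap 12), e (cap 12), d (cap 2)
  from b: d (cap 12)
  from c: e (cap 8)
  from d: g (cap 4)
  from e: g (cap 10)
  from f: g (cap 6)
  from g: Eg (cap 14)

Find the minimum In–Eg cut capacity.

14

Augment In→a→d→g→Eg: bottleneck 2, flow now 2.
Augment In→a→e→g→Eg: bottleneck 5, flow now 7.
Augment In→b→d→g→Eg: bottleneck 2, flow now 9.
Augment In→c→e→g→Eg: bottleneck 5, flow now 14.
No augmenting path remains; maximum flow = 14.
By max-flow min-cut, the minimum cut capacity equals the max flow.
In the residual graph, reachable from In: {In, a, b, c, d, e, f, g}.
Min-cut edges: g→Eg (14); capacity 14 = 14.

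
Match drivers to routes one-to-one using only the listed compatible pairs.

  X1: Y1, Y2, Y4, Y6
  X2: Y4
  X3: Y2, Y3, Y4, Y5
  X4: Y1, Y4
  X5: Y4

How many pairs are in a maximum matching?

4

Unit-capacity flow: source→left, listed edges, right→sink; max matching = max flow.
Augmenting path X1→Y1 (+1); matched 1.
Augmenting path X2→Y4 (+1); matched 2.
Augmenting path X3→Y2 (+1); matched 3.
Augmenting path X4→Y1→X1→Y6 (+1); matched 4.
No augmenting path remains; maximum matching = 4.
König certificate: {X1, X3, X4, Y4} is a vertex cover of size 4 (every listed pair touches it), so no matching can be larger.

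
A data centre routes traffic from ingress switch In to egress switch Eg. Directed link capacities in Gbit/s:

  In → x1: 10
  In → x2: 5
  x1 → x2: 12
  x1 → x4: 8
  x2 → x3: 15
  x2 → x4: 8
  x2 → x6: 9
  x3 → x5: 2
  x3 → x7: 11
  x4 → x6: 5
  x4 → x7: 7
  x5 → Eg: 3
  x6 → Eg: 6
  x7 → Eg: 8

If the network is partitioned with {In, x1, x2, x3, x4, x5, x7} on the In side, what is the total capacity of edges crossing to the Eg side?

25

Edges leaving {In, x1, x2, x3, x4, x5, x7}: x2→x6 (9), x4→x6 (5), x5→Eg (3), x7→Eg (8).
Cut capacity = 9 + 5 + 3 + 8 = 25.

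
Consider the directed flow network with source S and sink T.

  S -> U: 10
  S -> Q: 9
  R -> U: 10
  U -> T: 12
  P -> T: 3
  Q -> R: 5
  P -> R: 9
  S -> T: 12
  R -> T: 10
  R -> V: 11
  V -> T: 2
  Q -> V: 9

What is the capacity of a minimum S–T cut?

29

Augment S→T: bottleneck 12, flow now 12.
Augment S→U→T: bottleneck 10, flow now 22.
Augment S→Q→R→T: bottleneck 5, flow now 27.
Augment S→Q→V→T: bottleneck 2, flow now 29.
No augmenting path remains; maximum flow = 29.
By max-flow min-cut, the minimum cut capacity equals the max flow.
In the residual graph, reachable from S: {S, Q, V}.
Min-cut edges: S→U (10), S→T (12), Q→R (5), V→T (2); capacity 10 + 12 + 5 + 2 = 29.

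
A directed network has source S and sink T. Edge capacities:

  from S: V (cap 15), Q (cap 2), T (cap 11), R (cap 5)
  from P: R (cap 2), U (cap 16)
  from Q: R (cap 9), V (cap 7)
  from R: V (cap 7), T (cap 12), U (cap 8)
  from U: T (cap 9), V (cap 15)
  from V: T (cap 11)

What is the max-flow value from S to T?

Augment S→T: bottleneck 11, flow now 11.
Augment S→R→T: bottleneck 5, flow now 16.
Augment S→V→T: bottleneck 11, flow now 27.
Augment S→Q→R→T: bottleneck 2, flow now 29.
No augmenting path remains; maximum flow = 29.
In the residual graph, reachable from S: {S, V}.
Min-cut edges: S→Q (2), S→R (5), S→T (11), V→T (11); capacity 2 + 5 + 11 + 11 = 29.
This cut is saturated, so no flow can exceed 29.

29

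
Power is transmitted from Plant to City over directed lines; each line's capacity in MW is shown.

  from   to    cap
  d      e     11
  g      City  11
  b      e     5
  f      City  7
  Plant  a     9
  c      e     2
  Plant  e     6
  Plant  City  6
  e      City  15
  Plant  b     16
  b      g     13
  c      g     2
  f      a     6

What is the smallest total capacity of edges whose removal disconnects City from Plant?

28

Augment Plant→City: bottleneck 6, flow now 6.
Augment Plant→e→City: bottleneck 6, flow now 12.
Augment Plant→b→e→City: bottleneck 5, flow now 17.
Augment Plant→b→g→City: bottleneck 11, flow now 28.
No augmenting path remains; maximum flow = 28.
By max-flow min-cut, the minimum cut capacity equals the max flow.
In the residual graph, reachable from Plant: {Plant, a}.
Min-cut edges: Plant→b (16), Plant→e (6), Plant→City (6); capacity 16 + 6 + 6 = 28.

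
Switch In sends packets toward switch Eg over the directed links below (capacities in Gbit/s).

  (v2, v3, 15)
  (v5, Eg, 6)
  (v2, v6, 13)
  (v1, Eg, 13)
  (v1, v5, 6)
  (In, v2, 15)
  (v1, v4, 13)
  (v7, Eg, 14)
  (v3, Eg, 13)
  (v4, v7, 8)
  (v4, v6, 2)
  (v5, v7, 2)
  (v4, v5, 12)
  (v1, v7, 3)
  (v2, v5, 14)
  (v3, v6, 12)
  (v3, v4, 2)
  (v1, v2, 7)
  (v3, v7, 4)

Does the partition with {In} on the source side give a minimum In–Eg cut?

Yes — it is a minimum cut (capacity 15).

Given cut capacity: 15 = 15.
Augment In→v2→v3→Eg: bottleneck 13, flow now 13.
Augment In→v2→v5→Eg: bottleneck 2, flow now 15.
No augmenting path remains; maximum flow = 15.
Cut capacity 15 equals the max flow, so it is a minimum cut.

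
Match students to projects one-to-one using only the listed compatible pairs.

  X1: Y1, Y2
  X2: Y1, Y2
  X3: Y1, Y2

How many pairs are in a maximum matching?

Unit-capacity flow: source→left, listed edges, right→sink; max matching = max flow.
Augmenting path X1→Y1 (+1); matched 1.
Augmenting path X2→Y2 (+1); matched 2.
No augmenting path remains; maximum matching = 2.
König certificate: {Y1, Y2} is a vertex cover of size 2 (every listed pair touches it), so no matching can be larger.

2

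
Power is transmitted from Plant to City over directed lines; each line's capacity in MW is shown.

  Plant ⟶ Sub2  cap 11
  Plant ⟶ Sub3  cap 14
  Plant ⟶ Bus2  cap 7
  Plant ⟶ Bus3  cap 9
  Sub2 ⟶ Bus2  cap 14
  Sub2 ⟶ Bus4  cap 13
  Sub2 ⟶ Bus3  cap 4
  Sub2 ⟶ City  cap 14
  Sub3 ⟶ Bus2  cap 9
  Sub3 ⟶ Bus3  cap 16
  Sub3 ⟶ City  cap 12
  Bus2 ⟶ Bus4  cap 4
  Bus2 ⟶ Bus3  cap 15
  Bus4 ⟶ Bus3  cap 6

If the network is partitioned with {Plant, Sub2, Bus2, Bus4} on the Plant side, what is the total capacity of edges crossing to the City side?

Edges leaving {Plant, Sub2, Bus2, Bus4}: Plant→Sub3 (14), Plant→Bus3 (9), Sub2→Bus3 (4), Sub2→City (14), Bus2→Bus3 (15), Bus4→Bus3 (6).
Cut capacity = 14 + 9 + 4 + 14 + 15 + 6 = 62.

62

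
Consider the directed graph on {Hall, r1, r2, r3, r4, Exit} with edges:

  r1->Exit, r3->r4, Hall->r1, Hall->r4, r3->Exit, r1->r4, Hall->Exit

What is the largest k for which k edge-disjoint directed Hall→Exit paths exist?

2

Assign every edge capacity 1; by Menger, the answer equals the max flow.
Path Hall→Exit (+1); total 1.
Path Hall→r1→Exit (+1); total 2.
No residual Hall→Exit path; max flow = 2.
Certifying cut of size 2: {Hall→Exit, Hall→r1}.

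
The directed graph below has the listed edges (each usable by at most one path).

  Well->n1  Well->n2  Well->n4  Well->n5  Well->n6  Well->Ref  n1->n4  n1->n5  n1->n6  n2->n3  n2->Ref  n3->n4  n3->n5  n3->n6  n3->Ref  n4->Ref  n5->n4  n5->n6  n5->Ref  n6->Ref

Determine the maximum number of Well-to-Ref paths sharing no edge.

5

Assign every edge capacity 1; by Menger, the answer equals the max flow.
Path Well→Ref (+1); total 1.
Path Well→n2→Ref (+1); total 2.
Path Well→n4→Ref (+1); total 3.
Path Well→n5→Ref (+1); total 4.
Path Well→n6→Ref (+1); total 5.
No residual Well→Ref path; max flow = 5.
Certifying cut of size 5: {Well→Ref, Well→n2, n4→Ref, n5→Ref, n6→Ref}.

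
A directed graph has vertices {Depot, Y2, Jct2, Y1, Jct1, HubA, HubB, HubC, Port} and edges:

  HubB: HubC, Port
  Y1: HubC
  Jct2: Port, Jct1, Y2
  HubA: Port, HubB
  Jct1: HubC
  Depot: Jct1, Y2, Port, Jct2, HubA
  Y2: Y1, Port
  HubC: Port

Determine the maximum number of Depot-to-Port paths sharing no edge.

Assign every edge capacity 1; by Menger, the answer equals the max flow.
Path Depot→Port (+1); total 1.
Path Depot→Y2→Port (+1); total 2.
Path Depot→Jct2→Port (+1); total 3.
Path Depot→HubA→Port (+1); total 4.
Path Depot→Jct1→HubC→Port (+1); total 5.
No residual Depot→Port path; max flow = 5.
Certifying cut of size 5: {Depot→HubA, Depot→Jct1, Depot→Jct2, Depot→Port, Depot→Y2}.

5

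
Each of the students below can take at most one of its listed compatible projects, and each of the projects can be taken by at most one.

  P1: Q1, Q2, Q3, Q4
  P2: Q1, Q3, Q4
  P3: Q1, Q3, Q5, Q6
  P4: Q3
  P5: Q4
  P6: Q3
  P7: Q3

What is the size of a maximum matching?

5

Unit-capacity flow: source→left, listed edges, right→sink; max matching = max flow.
Augmenting path P1→Q1 (+1); matched 1.
Augmenting path P2→Q3 (+1); matched 2.
Augmenting path P3→Q5 (+1); matched 3.
Augmenting path P5→Q4 (+1); matched 4.
Augmenting path P4→Q3→P2→Q1→P1→Q2 (+1); matched 5.
No augmenting path remains; maximum matching = 5.
König certificate: {P1, P2, P3, P5, Q3} is a vertex cover of size 5 (every listed pair touches it), so no matching can be larger.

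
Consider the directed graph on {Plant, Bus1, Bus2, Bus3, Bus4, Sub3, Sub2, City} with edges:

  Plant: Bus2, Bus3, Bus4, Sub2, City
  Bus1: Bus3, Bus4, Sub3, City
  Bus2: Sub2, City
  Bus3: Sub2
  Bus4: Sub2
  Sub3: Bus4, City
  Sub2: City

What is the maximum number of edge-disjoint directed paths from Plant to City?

Assign every edge capacity 1; by Menger, the answer equals the max flow.
Path Plant→City (+1); total 1.
Path Plant→Bus2→City (+1); total 2.
Path Plant→Sub2→City (+1); total 3.
No residual Plant→City path; max flow = 3.
Certifying cut of size 3: {Plant→Bus2, Plant→City, Sub2→City}.

3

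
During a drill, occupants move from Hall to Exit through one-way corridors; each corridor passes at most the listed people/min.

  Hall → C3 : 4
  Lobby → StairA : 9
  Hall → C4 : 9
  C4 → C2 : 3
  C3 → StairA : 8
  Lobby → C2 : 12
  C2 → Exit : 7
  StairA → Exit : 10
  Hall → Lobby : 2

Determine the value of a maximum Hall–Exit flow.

Augment Hall→Lobby→StairA→Exit: bottleneck 2, flow now 2.
Augment Hall→C4→C2→Exit: bottleneck 3, flow now 5.
Augment Hall→C3→StairA→Exit: bottleneck 4, flow now 9.
No augmenting path remains; maximum flow = 9.
In the residual graph, reachable from Hall: {Hall, C4}.
Min-cut edges: Hall→Lobby (2), Hall→C3 (4), C4→C2 (3); capacity 2 + 4 + 3 = 9.
This cut is saturated, so no flow can exceed 9.

9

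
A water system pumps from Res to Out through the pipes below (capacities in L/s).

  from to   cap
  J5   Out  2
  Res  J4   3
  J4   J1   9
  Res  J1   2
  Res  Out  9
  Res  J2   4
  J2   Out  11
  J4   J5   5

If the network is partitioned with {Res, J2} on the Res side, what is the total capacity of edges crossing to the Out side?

25

Edges leaving {Res, J2}: Res→J4 (3), Res→J1 (2), Res→Out (9), J2→Out (11).
Cut capacity = 3 + 2 + 9 + 11 = 25.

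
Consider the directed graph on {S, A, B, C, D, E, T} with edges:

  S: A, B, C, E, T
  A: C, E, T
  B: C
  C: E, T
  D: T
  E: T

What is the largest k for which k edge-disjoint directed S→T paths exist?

Assign every edge capacity 1; by Menger, the answer equals the max flow.
Path S→T (+1); total 1.
Path S→A→T (+1); total 2.
Path S→C→T (+1); total 3.
Path S→E→T (+1); total 4.
No residual S→T path; max flow = 4.
Certifying cut of size 4: {C→T, E→T, S→A, S→T}.

4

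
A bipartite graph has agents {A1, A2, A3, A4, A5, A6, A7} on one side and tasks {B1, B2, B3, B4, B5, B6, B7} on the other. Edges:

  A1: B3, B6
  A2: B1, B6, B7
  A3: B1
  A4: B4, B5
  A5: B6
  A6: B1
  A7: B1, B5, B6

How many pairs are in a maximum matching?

Unit-capacity flow: source→left, listed edges, right→sink; max matching = max flow.
Augmenting path A1→B3 (+1); matched 1.
Augmenting path A2→B1 (+1); matched 2.
Augmenting path A4→B4 (+1); matched 3.
Augmenting path A5→B6 (+1); matched 4.
Augmenting path A7→B5 (+1); matched 5.
Augmenting path A3→B1→A2→B7 (+1); matched 6.
No augmenting path remains; maximum matching = 6.
König certificate: {A1, A2, A4, A5, A7, B1} is a vertex cover of size 6 (every listed pair touches it), so no matching can be larger.

6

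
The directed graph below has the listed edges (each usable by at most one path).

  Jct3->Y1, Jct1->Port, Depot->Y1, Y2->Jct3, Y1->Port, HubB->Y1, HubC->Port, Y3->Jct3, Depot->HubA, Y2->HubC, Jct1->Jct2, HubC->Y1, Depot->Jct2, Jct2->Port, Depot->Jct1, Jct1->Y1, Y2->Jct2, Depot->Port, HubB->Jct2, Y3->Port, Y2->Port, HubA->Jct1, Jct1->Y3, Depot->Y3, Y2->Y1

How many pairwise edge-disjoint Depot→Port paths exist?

5

Assign every edge capacity 1; by Menger, the answer equals the max flow.
Path Depot→Port (+1); total 1.
Path Depot→Y3→Port (+1); total 2.
Path Depot→Jct1→Port (+1); total 3.
Path Depot→Y1→Port (+1); total 4.
Path Depot→Jct2→Port (+1); total 5.
No residual Depot→Port path; max flow = 5.
Certifying cut of size 5: {Depot→Port, Jct1→Port, Jct2→Port, Y1→Port, Y3→Port}.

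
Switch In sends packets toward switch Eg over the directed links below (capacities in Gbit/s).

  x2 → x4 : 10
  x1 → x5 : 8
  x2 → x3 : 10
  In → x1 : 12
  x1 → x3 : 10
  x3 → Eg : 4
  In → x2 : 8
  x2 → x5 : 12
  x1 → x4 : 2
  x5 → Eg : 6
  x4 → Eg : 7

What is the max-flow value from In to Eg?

17

Augment In→x1→x3→Eg: bottleneck 4, flow now 4.
Augment In→x1→x4→Eg: bottleneck 2, flow now 6.
Augment In→x1→x5→Eg: bottleneck 6, flow now 12.
Augment In→x2→x4→Eg: bottleneck 5, flow now 17.
No augmenting path remains; maximum flow = 17.
In the residual graph, reachable from In: {In, x1, x2, x3, x4, x5}.
Min-cut edges: x3→Eg (4), x4→Eg (7), x5→Eg (6); capacity 4 + 7 + 6 = 17.
This cut is saturated, so no flow can exceed 17.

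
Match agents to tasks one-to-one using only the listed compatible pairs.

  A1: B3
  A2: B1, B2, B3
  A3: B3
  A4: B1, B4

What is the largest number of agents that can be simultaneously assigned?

3

Unit-capacity flow: source→left, listed edges, right→sink; max matching = max flow.
Augmenting path A1→B3 (+1); matched 1.
Augmenting path A2→B1 (+1); matched 2.
Augmenting path A4→B4 (+1); matched 3.
No augmenting path remains; maximum matching = 3.
König certificate: {A2, A4, B3} is a vertex cover of size 3 (every listed pair touches it), so no matching can be larger.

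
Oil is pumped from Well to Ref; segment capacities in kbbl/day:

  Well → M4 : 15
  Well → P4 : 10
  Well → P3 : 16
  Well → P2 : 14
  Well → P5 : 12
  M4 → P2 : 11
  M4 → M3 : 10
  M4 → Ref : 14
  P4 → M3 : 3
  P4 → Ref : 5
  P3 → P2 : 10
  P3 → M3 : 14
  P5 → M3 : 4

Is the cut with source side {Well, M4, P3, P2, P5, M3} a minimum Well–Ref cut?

Given cut capacity: 10 + 14 = 24.
Augment Well→M4→Ref: bottleneck 14, flow now 14.
Augment Well→P4→Ref: bottleneck 5, flow now 19.
No augmenting path remains; maximum flow = 19.
In the residual graph, reachable from Well: {Well, M4, P4, P3, P2, P5, M3}.
Min-cut edges: M4→Ref (14), P4→Ref (5); capacity 14 + 5 = 19.
Cut capacity 24 exceeds the max flow 19, so it is not minimum.

No — its capacity is 24, but the minimum cut has capacity 19.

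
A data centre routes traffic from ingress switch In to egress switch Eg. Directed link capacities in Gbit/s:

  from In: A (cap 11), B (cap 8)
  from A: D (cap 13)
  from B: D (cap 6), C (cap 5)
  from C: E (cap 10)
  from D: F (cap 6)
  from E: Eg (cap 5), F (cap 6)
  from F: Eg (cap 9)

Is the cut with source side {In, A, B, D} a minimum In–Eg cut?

Given cut capacity: 5 + 6 = 11.
Augment In→A→D→F→Eg: bottleneck 6, flow now 6.
Augment In→B→C→E→Eg: bottleneck 5, flow now 11.
No augmenting path remains; maximum flow = 11.
Cut capacity 11 equals the max flow, so it is a minimum cut.

Yes — it is a minimum cut (capacity 11).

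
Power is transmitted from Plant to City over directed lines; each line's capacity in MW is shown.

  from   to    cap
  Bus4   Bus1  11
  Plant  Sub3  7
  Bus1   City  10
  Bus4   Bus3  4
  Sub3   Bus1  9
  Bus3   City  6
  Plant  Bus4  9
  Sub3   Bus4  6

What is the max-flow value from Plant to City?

14

Augment Plant→Bus4→Bus1→City: bottleneck 9, flow now 9.
Augment Plant→Sub3→Bus1→City: bottleneck 1, flow now 10.
Augment Plant→Sub3→Bus4→Bus3→City: bottleneck 4, flow now 14.
No augmenting path remains; maximum flow = 14.
In the residual graph, reachable from Plant: {Plant, Bus4, Sub3, Bus1}.
Min-cut edges: Bus4→Bus3 (4), Bus1→City (10); capacity 4 + 10 = 14.
This cut is saturated, so no flow can exceed 14.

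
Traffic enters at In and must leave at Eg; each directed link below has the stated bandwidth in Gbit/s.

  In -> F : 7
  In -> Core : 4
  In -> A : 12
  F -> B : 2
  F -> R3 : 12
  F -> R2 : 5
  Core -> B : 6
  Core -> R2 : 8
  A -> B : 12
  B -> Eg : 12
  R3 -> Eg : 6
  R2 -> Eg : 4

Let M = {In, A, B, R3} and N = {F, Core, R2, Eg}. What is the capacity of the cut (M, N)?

29

Edges leaving {In, A, B, R3}: In→F (7), In→Core (4), B→Eg (12), R3→Eg (6).
Cut capacity = 7 + 4 + 12 + 6 = 29.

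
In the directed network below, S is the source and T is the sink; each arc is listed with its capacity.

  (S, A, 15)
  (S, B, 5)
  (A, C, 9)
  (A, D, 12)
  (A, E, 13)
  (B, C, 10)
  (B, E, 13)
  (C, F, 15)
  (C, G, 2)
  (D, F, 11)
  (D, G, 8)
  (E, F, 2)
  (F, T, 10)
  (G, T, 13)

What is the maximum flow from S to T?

20

Augment S→A→C→F→T: bottleneck 9, flow now 9.
Augment S→A→D→F→T: bottleneck 1, flow now 10.
Augment S→A→D→G→T: bottleneck 5, flow now 15.
Augment S→B→C→G→T: bottleneck 2, flow now 17.
Augment S→B→C→A→D→G→T: bottleneck 3, flow now 20. (uses reverse residual edge)
No augmenting path remains; maximum flow = 20.
In the residual graph, reachable from S: {S}.
Min-cut edges: S→A (15), S→B (5); capacity 15 + 5 = 20.
This cut is saturated, so no flow can exceed 20.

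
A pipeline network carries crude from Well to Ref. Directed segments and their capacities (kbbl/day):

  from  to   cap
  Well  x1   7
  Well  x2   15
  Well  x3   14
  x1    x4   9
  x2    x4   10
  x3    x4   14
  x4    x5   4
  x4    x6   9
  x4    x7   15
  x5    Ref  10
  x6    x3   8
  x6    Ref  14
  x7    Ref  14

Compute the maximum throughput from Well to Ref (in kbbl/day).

27

Augment Well→x1→x4→x5→Ref: bottleneck 4, flow now 4.
Augment Well→x1→x4→x6→Ref: bottleneck 3, flow now 7.
Augment Well→x2→x4→x6→Ref: bottleneck 6, flow now 13.
Augment Well→x2→x4→x7→Ref: bottleneck 4, flow now 17.
Augment Well→x3→x4→x7→Ref: bottleneck 10, flow now 27.
No augmenting path remains; maximum flow = 27.
In the residual graph, reachable from Well: {Well, x1, x2, x3, x4, x7}.
Min-cut edges: x4→x5 (4), x4→x6 (9), x7→Ref (14); capacity 4 + 9 + 14 = 27.
This cut is saturated, so no flow can exceed 27.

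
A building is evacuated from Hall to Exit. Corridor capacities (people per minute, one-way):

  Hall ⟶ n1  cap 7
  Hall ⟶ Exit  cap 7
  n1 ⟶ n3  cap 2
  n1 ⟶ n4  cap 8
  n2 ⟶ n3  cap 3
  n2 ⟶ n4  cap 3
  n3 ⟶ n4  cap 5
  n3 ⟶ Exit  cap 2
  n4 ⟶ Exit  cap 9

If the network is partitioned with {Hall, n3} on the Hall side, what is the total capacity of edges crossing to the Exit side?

Edges leaving {Hall, n3}: Hall→n1 (7), Hall→Exit (7), n3→n4 (5), n3→Exit (2).
Cut capacity = 7 + 7 + 5 + 2 = 21.

21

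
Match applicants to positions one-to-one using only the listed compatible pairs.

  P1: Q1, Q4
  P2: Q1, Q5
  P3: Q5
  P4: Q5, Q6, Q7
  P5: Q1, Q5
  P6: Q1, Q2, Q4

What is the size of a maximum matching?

Unit-capacity flow: source→left, listed edges, right→sink; max matching = max flow.
Augmenting path P1→Q1 (+1); matched 1.
Augmenting path P2→Q5 (+1); matched 2.
Augmenting path P4→Q6 (+1); matched 3.
Augmenting path P6→Q2 (+1); matched 4.
Augmenting path P5→Q1→P1→Q4 (+1); matched 5.
No augmenting path remains; maximum matching = 5.
König certificate: {P1, P4, P6, Q1, Q5} is a vertex cover of size 5 (every listed pair touches it), so no matching can be larger.

5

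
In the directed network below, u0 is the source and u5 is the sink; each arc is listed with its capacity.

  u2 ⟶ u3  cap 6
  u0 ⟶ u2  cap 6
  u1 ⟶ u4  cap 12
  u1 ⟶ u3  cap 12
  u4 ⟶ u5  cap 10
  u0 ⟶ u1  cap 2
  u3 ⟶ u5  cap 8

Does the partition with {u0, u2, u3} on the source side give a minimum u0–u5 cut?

Given cut capacity: 2 + 8 = 10.
Augment u0→u1→u3→u5: bottleneck 2, flow now 2.
Augment u0→u2→u3→u5: bottleneck 6, flow now 8.
No augmenting path remains; maximum flow = 8.
In the residual graph, reachable from u0: {u0}.
Min-cut edges: u0→u1 (2), u0→u2 (6); capacity 2 + 6 = 8.
Cut capacity 10 exceeds the max flow 8, so it is not minimum.

No — its capacity is 10, but the minimum cut has capacity 8.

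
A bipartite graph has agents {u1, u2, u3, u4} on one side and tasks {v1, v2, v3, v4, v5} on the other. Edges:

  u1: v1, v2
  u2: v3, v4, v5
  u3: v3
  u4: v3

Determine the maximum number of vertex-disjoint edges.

3

Unit-capacity flow: source→left, listed edges, right→sink; max matching = max flow.
Augmenting path u1→v1 (+1); matched 1.
Augmenting path u2→v3 (+1); matched 2.
Augmenting path u3→v3→u2→v4 (+1); matched 3.
No augmenting path remains; maximum matching = 3.
König certificate: {u1, u2, v3} is a vertex cover of size 3 (every listed pair touches it), so no matching can be larger.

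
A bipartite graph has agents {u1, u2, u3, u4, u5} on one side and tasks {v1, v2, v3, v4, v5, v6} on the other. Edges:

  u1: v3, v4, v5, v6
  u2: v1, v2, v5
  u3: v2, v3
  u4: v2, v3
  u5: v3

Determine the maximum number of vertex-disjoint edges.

4

Unit-capacity flow: source→left, listed edges, right→sink; max matching = max flow.
Augmenting path u1→v3 (+1); matched 1.
Augmenting path u2→v1 (+1); matched 2.
Augmenting path u3→v2 (+1); matched 3.
Augmenting path u4→v3→u1→v4 (+1); matched 4.
No augmenting path remains; maximum matching = 4.
König certificate: {u1, u2, v2, v3} is a vertex cover of size 4 (every listed pair touches it), so no matching can be larger.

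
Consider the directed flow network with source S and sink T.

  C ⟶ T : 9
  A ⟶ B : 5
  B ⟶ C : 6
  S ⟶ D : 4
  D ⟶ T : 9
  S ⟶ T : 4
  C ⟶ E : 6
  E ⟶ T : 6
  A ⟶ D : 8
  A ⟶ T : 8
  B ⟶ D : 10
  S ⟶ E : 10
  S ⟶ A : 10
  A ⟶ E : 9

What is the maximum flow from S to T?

Augment S→T: bottleneck 4, flow now 4.
Augment S→A→T: bottleneck 8, flow now 12.
Augment S→D→T: bottleneck 4, flow now 16.
Augment S→E→T: bottleneck 6, flow now 22.
Augment S→A→D→T: bottleneck 2, flow now 24.
No augmenting path remains; maximum flow = 24.
In the residual graph, reachable from S: {S, E}.
Min-cut edges: S→A (10), S→D (4), S→T (4), E→T (6); capacity 10 + 4 + 4 + 6 = 24.
This cut is saturated, so no flow can exceed 24.

24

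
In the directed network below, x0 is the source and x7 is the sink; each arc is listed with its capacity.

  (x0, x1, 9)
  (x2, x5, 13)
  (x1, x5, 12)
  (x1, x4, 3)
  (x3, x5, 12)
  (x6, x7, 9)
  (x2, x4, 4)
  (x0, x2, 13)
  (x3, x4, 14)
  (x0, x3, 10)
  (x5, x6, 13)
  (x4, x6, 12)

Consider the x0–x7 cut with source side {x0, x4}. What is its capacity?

44

Edges leaving {x0, x4}: x0→x1 (9), x0→x2 (13), x0→x3 (10), x4→x6 (12).
Cut capacity = 9 + 13 + 10 + 12 = 44.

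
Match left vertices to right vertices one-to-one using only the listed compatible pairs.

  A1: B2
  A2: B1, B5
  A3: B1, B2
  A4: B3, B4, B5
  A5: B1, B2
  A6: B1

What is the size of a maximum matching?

Unit-capacity flow: source→left, listed edges, right→sink; max matching = max flow.
Augmenting path A1→B2 (+1); matched 1.
Augmenting path A2→B1 (+1); matched 2.
Augmenting path A4→B3 (+1); matched 3.
Augmenting path A3→B1→A2→B5 (+1); matched 4.
No augmenting path remains; maximum matching = 4.
König certificate: {A2, A4, B1, B2} is a vertex cover of size 4 (every listed pair touches it), so no matching can be larger.

4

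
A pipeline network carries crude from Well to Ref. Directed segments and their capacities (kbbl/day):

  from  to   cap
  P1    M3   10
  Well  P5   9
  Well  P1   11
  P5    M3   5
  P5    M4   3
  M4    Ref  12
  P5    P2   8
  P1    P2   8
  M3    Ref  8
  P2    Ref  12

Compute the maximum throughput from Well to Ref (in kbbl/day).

20

Augment Well→P5→P2→Ref: bottleneck 8, flow now 8.
Augment Well→P5→M3→Ref: bottleneck 1, flow now 9.
Augment Well→P1→P2→Ref: bottleneck 4, flow now 13.
Augment Well→P1→M3→Ref: bottleneck 7, flow now 20.
No augmenting path remains; maximum flow = 20.
In the residual graph, reachable from Well: {Well}.
Min-cut edges: Well→P5 (9), Well→P1 (11); capacity 9 + 11 = 20.
This cut is saturated, so no flow can exceed 20.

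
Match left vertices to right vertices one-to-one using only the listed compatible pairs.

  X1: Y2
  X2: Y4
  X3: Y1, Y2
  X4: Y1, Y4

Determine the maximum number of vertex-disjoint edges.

Unit-capacity flow: source→left, listed edges, right→sink; max matching = max flow.
Augmenting path X1→Y2 (+1); matched 1.
Augmenting path X2→Y4 (+1); matched 2.
Augmenting path X3→Y1 (+1); matched 3.
No augmenting path remains; maximum matching = 3.
König certificate: {Y1, Y2, Y4} is a vertex cover of size 3 (every listed pair touches it), so no matching can be larger.

3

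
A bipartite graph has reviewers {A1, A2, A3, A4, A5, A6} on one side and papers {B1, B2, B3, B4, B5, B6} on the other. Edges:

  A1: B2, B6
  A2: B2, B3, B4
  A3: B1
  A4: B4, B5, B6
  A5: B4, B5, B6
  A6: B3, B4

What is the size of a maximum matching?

Unit-capacity flow: source→left, listed edges, right→sink; max matching = max flow.
Augmenting path A1→B2 (+1); matched 1.
Augmenting path A2→B3 (+1); matched 2.
Augmenting path A3→B1 (+1); matched 3.
Augmenting path A4→B4 (+1); matched 4.
Augmenting path A5→B5 (+1); matched 5.
Augmenting path A6→B4→A4→B6 (+1); matched 6.
No augmenting path remains; maximum matching = 6.
König certificate: {A1, A2, A3, A4, A5, A6} is a vertex cover of size 6 (every listed pair touches it), so no matching can be larger.

6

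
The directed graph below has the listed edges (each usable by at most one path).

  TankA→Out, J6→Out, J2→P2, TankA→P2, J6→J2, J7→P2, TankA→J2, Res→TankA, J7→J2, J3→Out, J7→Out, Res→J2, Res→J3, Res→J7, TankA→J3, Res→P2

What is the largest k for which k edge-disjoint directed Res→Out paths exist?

3

Assign every edge capacity 1; by Menger, the answer equals the max flow.
Path Res→TankA→Out (+1); total 1.
Path Res→J3→Out (+1); total 2.
Path Res→J7→Out (+1); total 3.
No residual Res→Out path; max flow = 3.
Certifying cut of size 3: {Res→J3, Res→J7, Res→TankA}.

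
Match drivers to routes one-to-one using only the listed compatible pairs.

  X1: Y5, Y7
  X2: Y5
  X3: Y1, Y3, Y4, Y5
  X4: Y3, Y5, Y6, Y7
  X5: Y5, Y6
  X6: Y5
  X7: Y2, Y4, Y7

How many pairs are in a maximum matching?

Unit-capacity flow: source→left, listed edges, right→sink; max matching = max flow.
Augmenting path X1→Y5 (+1); matched 1.
Augmenting path X3→Y1 (+1); matched 2.
Augmenting path X4→Y3 (+1); matched 3.
Augmenting path X5→Y6 (+1); matched 4.
Augmenting path X7→Y2 (+1); matched 5.
Augmenting path X2→Y5→X1→Y7 (+1); matched 6.
No augmenting path remains; maximum matching = 6.
König certificate: {X1, X3, X4, X5, X7, Y5} is a vertex cover of size 6 (every listed pair touches it), so no matching can be larger.

6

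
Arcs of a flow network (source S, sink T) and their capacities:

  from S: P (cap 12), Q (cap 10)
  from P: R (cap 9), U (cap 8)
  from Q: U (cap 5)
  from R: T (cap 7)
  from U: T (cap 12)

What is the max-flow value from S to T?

Augment S→P→R→T: bottleneck 7, flow now 7.
Augment S→P→U→T: bottleneck 5, flow now 12.
Augment S→Q→U→T: bottleneck 5, flow now 17.
No augmenting path remains; maximum flow = 17.
In the residual graph, reachable from S: {S, Q}.
Min-cut edges: S→P (12), Q→U (5); capacity 12 + 5 = 17.
This cut is saturated, so no flow can exceed 17.

17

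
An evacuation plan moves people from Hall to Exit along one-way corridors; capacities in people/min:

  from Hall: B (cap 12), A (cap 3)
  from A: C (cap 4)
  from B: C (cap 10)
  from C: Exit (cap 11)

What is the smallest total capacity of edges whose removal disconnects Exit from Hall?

Augment Hall→A→C→Exit: bottleneck 3, flow now 3.
Augment Hall→B→C→Exit: bottleneck 8, flow now 11.
No augmenting path remains; maximum flow = 11.
By max-flow min-cut, the minimum cut capacity equals the max flow.
In the residual graph, reachable from Hall: {Hall, A, B, C}.
Min-cut edges: C→Exit (11); capacity 11 = 11.

11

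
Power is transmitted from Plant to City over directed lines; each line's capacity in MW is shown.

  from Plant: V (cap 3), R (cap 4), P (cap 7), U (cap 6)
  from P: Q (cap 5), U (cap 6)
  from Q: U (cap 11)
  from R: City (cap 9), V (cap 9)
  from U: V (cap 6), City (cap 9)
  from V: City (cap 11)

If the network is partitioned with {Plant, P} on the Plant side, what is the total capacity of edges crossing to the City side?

Edges leaving {Plant, P}: Plant→R (4), Plant→U (6), Plant→V (3), P→Q (5), P→U (6).
Cut capacity = 4 + 6 + 3 + 5 + 6 = 24.

24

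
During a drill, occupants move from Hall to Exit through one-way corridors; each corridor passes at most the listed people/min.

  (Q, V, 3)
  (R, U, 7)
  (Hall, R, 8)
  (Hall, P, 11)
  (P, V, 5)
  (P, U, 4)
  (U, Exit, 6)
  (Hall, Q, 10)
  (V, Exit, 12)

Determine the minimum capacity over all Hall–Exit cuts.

14

Augment Hall→P→U→Exit: bottleneck 4, flow now 4.
Augment Hall→P→V→Exit: bottleneck 5, flow now 9.
Augment Hall→Q→V→Exit: bottleneck 3, flow now 12.
Augment Hall→R→U→Exit: bottleneck 2, flow now 14.
No augmenting path remains; maximum flow = 14.
By max-flow min-cut, the minimum cut capacity equals the max flow.
In the residual graph, reachable from Hall: {Hall, P, Q, R, U}.
Min-cut edges: P→V (5), Q→V (3), U→Exit (6); capacity 5 + 3 + 6 = 14.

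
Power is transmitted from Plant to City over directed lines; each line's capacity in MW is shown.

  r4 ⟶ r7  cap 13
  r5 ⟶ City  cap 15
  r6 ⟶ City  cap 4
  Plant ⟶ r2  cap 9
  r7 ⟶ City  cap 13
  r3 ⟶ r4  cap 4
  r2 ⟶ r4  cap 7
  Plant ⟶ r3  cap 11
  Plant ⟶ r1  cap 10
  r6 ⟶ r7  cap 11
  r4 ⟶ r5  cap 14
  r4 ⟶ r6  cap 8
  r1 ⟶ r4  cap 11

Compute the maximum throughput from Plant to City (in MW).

Augment Plant→r1→r4→r5→City: bottleneck 10, flow now 10.
Augment Plant→r2→r4→r5→City: bottleneck 4, flow now 14.
Augment Plant→r2→r4→r6→City: bottleneck 3, flow now 17.
Augment Plant→r3→r4→r6→City: bottleneck 1, flow now 18.
Augment Plant→r3→r4→r7→City: bottleneck 3, flow now 21.
No augmenting path remains; maximum flow = 21.
In the residual graph, reachable from Plant: {Plant, r2, r3}.
Min-cut edges: Plant→r1 (10), r2→r4 (7), r3→r4 (4); capacity 10 + 7 + 4 = 21.
This cut is saturated, so no flow can exceed 21.

21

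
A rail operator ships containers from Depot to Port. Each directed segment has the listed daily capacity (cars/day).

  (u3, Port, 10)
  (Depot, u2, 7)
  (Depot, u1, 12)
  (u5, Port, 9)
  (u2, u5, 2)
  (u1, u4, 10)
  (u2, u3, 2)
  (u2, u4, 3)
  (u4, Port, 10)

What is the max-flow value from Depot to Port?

Augment Depot→u1→u4→Port: bottleneck 10, flow now 10.
Augment Depot→u2→u3→Port: bottleneck 2, flow now 12.
Augment Depot→u2→u5→Port: bottleneck 2, flow now 14.
No augmenting path remains; maximum flow = 14.
In the residual graph, reachable from Depot: {Depot, u1, u2, u4}.
Min-cut edges: u2→u3 (2), u2→u5 (2), u4→Port (10); capacity 2 + 2 + 10 = 14.
This cut is saturated, so no flow can exceed 14.

14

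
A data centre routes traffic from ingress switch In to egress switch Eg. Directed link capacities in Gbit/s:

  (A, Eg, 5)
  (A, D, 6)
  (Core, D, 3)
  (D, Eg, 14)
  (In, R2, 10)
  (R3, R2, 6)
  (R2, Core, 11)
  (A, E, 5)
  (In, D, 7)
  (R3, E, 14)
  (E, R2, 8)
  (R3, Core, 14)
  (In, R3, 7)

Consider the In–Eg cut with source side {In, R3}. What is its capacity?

51

Edges leaving {In, R3}: In→R2 (10), In→D (7), R3→E (14), R3→R2 (6), R3→Core (14).
Cut capacity = 10 + 7 + 14 + 6 + 14 = 51.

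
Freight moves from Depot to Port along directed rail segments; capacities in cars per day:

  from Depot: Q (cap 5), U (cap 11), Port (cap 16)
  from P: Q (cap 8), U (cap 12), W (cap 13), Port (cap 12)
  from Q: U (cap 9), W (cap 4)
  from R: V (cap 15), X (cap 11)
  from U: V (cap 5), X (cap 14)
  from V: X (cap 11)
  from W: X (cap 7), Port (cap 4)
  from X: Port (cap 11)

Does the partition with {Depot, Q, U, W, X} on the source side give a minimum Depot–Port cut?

Given cut capacity: 16 + 5 + 4 + 11 = 36.
Augment Depot→Port: bottleneck 16, flow now 16.
Augment Depot→Q→W→Port: bottleneck 4, flow now 20.
Augment Depot→U→X→Port: bottleneck 11, flow now 31.
No augmenting path remains; maximum flow = 31.
In the residual graph, reachable from Depot: {Depot, Q, U, V, X}.
Min-cut edges: Depot→Port (16), Q→W (4), X→Port (11); capacity 16 + 4 + 11 = 31.
Cut capacity 36 exceeds the max flow 31, so it is not minimum.

No — its capacity is 36, but the minimum cut has capacity 31.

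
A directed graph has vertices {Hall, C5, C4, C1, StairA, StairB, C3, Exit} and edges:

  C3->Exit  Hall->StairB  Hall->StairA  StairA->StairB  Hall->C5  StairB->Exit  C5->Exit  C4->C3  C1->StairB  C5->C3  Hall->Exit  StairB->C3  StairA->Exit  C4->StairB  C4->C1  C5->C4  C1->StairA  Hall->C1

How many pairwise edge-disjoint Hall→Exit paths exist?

5

Assign every edge capacity 1; by Menger, the answer equals the max flow.
Path Hall→Exit (+1); total 1.
Path Hall→C5→Exit (+1); total 2.
Path Hall→StairA→Exit (+1); total 3.
Path Hall→StairB→Exit (+1); total 4.
Path Hall→C1→StairB→C3→Exit (+1); total 5.
No residual Hall→Exit path; max flow = 5.
Certifying cut of size 5: {Hall→C1, Hall→C5, Hall→Exit, Hall→StairA, Hall→StairB}.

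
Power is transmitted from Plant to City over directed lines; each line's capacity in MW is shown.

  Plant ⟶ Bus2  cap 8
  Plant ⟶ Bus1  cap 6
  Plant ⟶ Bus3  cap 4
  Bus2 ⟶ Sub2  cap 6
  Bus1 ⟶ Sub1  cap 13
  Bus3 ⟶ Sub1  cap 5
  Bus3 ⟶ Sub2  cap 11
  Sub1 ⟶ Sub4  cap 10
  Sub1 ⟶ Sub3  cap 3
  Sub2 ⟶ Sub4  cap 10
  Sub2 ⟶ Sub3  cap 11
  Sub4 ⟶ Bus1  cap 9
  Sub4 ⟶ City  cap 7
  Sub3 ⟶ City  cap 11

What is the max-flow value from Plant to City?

Augment Plant→Bus2→Sub2→Sub4→City: bottleneck 6, flow now 6.
Augment Plant→Bus1→Sub1→Sub4→City: bottleneck 1, flow now 7.
Augment Plant→Bus1→Sub1→Sub3→City: bottleneck 3, flow now 10.
Augment Plant→Bus3→Sub2→Sub3→City: bottleneck 4, flow now 14.
Augment Plant→Bus1→Sub1→Sub4→Sub2→Sub3→City: bottleneck 2, flow now 16. (uses reverse residual edge)
No augmenting path remains; maximum flow = 16.
In the residual graph, reachable from Plant: {Plant, Bus2}.
Min-cut edges: Plant→Bus1 (6), Plant→Bus3 (4), Bus2→Sub2 (6); capacity 6 + 4 + 6 = 16.
This cut is saturated, so no flow can exceed 16.

16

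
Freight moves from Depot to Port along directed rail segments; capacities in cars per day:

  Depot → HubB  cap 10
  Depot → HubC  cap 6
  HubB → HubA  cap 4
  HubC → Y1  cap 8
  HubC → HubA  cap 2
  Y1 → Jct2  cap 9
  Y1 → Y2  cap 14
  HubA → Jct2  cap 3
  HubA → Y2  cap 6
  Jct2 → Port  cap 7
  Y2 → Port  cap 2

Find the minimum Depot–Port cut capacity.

9

Augment Depot→HubB→HubA→Jct2→Port: bottleneck 3, flow now 3.
Augment Depot→HubB→HubA→Y2→Port: bottleneck 1, flow now 4.
Augment Depot→HubC→Y1→Jct2→Port: bottleneck 4, flow now 8.
Augment Depot→HubC→Y1→Y2→Port: bottleneck 1, flow now 9.
No augmenting path remains; maximum flow = 9.
By max-flow min-cut, the minimum cut capacity equals the max flow.
In the residual graph, reachable from Depot: {Depot, HubB, HubC, Y1, HubA, Jct2, Y2}.
Min-cut edges: Jct2→Port (7), Y2→Port (2); capacity 7 + 2 = 9.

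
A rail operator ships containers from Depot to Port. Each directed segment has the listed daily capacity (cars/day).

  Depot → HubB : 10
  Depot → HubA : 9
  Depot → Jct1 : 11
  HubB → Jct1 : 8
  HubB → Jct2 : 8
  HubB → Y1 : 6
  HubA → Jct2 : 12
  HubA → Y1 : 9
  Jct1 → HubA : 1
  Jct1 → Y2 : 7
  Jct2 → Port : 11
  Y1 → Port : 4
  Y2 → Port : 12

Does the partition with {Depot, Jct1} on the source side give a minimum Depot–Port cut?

Given cut capacity: 10 + 9 + 1 + 7 = 27.
Augment Depot→HubB→Jct2→Port: bottleneck 8, flow now 8.
Augment Depot→HubB→Y1→Port: bottleneck 2, flow now 10.
Augment Depot→HubA→Jct2→Port: bottleneck 3, flow now 13.
Augment Depot→HubA→Y1→Port: bottleneck 2, flow now 15.
Augment Depot→Jct1→Y2→Port: bottleneck 7, flow now 22.
No augmenting path remains; maximum flow = 22.
In the residual graph, reachable from Depot: {Depot, HubB, HubA, Jct1, Jct2, Y1}.
Min-cut edges: Jct1→Y2 (7), Jct2→Port (11), Y1→Port (4); capacity 7 + 11 + 4 = 22.
Cut capacity 27 exceeds the max flow 22, so it is not minimum.

No — its capacity is 27, but the minimum cut has capacity 22.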